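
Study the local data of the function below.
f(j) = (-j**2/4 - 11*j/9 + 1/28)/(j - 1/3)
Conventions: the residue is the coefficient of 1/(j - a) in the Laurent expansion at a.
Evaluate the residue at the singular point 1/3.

The residue is -151/378.

At the order-1 pole 1/3 set g(j) = (j - (1/3))*f(j) = -j**2/4 - 11*j/9 + 1/28.
Simple pole: residue = g(a) at a = 1/3, which is -151/378.


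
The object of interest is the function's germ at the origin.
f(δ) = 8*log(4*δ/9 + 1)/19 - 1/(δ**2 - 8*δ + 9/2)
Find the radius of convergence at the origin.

Denominator factor (δ**2 - 8*δ + 9/2): discriminant 46, real irrational roots 4 + (1/2)*sqrt(46) and 4 - (1/2)*sqrt(46); poles of order 1, moduli 4 + (1/2)*sqrt(46) and 4 - (1/2)*sqrt(46).
Branch term (8/19)*log(1 - δ/(-9/4)): its argument vanishes at δ = -9/4, a logarithmic branch point, modulus 9/4.
The radius of convergence is the smallest modulus among the singular points: 4 - (1/2)*sqrt(46).

The radius of convergence is 4 - (1/2)*sqrt(46).


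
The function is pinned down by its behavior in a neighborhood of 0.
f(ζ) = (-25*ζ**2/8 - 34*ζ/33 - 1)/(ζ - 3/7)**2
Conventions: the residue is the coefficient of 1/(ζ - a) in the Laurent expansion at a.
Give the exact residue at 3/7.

The residue is -3427/924.

At the order-2 pole 3/7 set g(ζ) = (ζ - (3/7))^2*f(ζ) = -25*ζ**2/8 - 34*ζ/33 - 1.
Order-2 pole: residue = g'(a); g'(3/7) = -3427/924, so the residue is -3427/924.


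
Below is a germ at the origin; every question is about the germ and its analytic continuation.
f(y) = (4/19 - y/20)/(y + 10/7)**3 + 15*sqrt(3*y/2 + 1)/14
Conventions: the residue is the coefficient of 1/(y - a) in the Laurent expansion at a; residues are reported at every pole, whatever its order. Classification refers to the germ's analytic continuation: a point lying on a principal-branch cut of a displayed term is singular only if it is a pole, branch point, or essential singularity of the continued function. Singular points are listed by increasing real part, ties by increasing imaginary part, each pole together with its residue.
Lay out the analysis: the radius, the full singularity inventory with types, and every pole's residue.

Denominator factor (y + 10/7)^3: pole of order 3 at -10/7, modulus 10/7.
Branch term (15/14)*sqrt(1 - y/(-2/3)): its argument vanishes at y = -2/3, a square-root branch point, modulus 2/3.
The radius of convergence is the smallest modulus among the singular points: 2/3.
The branch term is analytic at -10/7 and contributes nothing to the residue; only the rational part matters.
At the order-3 pole -10/7 set g(y) = (y - (-10/7))^3*(rational part) = 4/19 - y/20.
Order-3 pole: residue = g''(a)/2; g''(-10/7) = 0, so the residue is 0.
List the singular points by increasing real part (a conjugate pair: the negative imaginary part first).

Radius of convergence at 0: 2/3.
At -10/7: a pole of order 3; residue 0.
At -2/3: an algebraic (square-root) branch point.


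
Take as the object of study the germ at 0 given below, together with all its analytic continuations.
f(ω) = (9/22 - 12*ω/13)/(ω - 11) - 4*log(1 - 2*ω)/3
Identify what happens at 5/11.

Denominator factors: ω - 11 = -116/11 at ω = 5/11 — none vanishes.
Branch term log(1 - ω/(1/2)): argument at 5/11 is 1/11, nonzero, so 5/11 is not its branch point (a point on a principal cut is still regular for the continued germ).
So the germ continues analytically to 5/11.

The point is a regular point.


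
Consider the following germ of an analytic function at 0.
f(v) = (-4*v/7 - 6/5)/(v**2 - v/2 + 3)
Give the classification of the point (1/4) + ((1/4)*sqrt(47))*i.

The point is a pole of order 1.

The denominator factor v**2 - v/2 + 3 vanishes at (1/4) + ((1/4)*sqrt(47))*i and appears to the power 1; the numerator there equals (-47/35) - ((1/7)*sqrt(47))*i, nonzero, and no other factor vanishes.
Hence a pole whose order is the multiplicity, 1.


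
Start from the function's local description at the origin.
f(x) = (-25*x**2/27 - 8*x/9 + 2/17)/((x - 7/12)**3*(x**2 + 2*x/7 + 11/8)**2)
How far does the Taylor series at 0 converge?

The radius of convergence is 7/12.

Denominator factor (x**2 + 2*x/7 + 11/8)^2: discriminant -531/98, complex-conjugate roots (-1/7) + ((3/28)*sqrt(118))*i and (-1/7) - ((3/28)*sqrt(118))*i; poles of order 2, moduli (1/4)*sqrt(22) and (1/4)*sqrt(22).
Denominator factor (x - 7/12)^3: pole of order 3 at 7/12, modulus 7/12.
The radius of convergence is the smallest modulus among the singular points: 7/12.


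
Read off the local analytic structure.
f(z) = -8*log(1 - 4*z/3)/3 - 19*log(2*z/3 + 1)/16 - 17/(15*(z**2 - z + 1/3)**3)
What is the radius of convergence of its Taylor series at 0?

Denominator factor (z**2 - z + 1/3)^3: discriminant -1/3, complex-conjugate roots (1/2) + ((1/6)*sqrt(3))*i and (1/2) - ((1/6)*sqrt(3))*i; poles of order 3, moduli (1/3)*sqrt(3) and (1/3)*sqrt(3).
Branch term (-19/16)*log(1 - z/(-3/2)): its argument vanishes at z = -3/2, a logarithmic branch point, modulus 3/2.
Branch term (-8/3)*log(1 - z/(3/4)): its argument vanishes at z = 3/4, a logarithmic branch point, modulus 3/4.
The radius of convergence is the smallest modulus among the singular points: (1/3)*sqrt(3).

The radius of convergence is (1/3)*sqrt(3).


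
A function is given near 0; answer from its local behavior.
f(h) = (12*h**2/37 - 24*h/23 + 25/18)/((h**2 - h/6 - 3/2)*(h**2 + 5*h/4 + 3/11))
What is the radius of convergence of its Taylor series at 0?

Denominator factor (h**2 - h/6 - 3/2): discriminant 217/36, real irrational roots 1/12 + (1/12)*sqrt(217) and 1/12 - (1/12)*sqrt(217); poles of order 1, moduli 1/12 + (1/12)*sqrt(217) and -1/12 + (1/12)*sqrt(217).
Denominator factor (h**2 + 5*h/4 + 3/11): discriminant 83/176, real irrational roots -5/8 + (1/88)*sqrt(913) and -5/8 - (1/88)*sqrt(913); poles of order 1, moduli 5/8 - (1/88)*sqrt(913) and 5/8 + (1/88)*sqrt(913).
The radius of convergence is the smallest modulus among the singular points: 5/8 - (1/88)*sqrt(913).

The radius of convergence is 5/8 - (1/88)*sqrt(913).


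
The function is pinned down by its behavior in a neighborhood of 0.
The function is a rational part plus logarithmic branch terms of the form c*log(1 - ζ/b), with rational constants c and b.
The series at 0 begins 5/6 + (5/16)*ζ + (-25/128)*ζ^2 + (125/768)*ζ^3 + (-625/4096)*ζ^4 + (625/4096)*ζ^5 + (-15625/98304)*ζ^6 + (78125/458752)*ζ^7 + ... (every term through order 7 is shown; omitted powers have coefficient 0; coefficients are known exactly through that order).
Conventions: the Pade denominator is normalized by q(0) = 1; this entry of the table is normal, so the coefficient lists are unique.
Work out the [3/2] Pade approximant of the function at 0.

Taylor coefficients needed (read off): a_0 = 5/6, a_1 = 5/16, a_2 = -25/128, a_3 = 125/768, a_4 = -625/4096, a_5 = 625/4096.
Write the denominator as Q(ζ) = 1 + q1*ζ + q2*ζ^2. Requiring Q*f - P = O(ζ^6) with deg P <= 3 kills the coefficients of ζ^4..ζ^5 in Q*f:
  ζ^4: a_4 + q1*a_3 + q2*a_2 = 0, i.e. -625/4096 + (125/768)*q1 + (-25/128)*q2 = 0.
  ζ^5: a_5 + q1*a_4 + q2*a_3 = 0, i.e. 625/4096 + (-625/4096)*q1 + (125/768)*q2 = 0.
Solving this linear system: q1 = 3/2, q2 = 15/32.
The numerator is Q*f truncated at degree 3: P0 = a_0 = 5/6; P1 = a_1 + q1*a_0 = 25/16; P2 = a_2 + q1*a_1 + q2*a_0 = 85/128; P3 = a_3 + q1*a_2 + q2*a_1 = 25/1536.

The Pade approximant has numerator coefficients [5/6, 25/16, 85/128, 25/1536]; denominator coefficients [1, 3/2, 15/32].


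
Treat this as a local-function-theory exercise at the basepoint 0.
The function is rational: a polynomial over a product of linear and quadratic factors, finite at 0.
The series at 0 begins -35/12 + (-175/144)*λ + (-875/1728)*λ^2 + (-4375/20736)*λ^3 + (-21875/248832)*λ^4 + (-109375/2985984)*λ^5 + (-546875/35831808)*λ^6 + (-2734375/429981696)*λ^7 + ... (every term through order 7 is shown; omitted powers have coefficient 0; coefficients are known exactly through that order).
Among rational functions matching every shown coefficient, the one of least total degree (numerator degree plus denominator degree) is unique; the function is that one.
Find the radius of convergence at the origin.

No rational of total degree below 1 reproduces all 8 coefficients; solving the [0/1] Pade equations on them gives f(λ) = 7/(λ - 12/5), whose expansion matches every shown term.
Denominator factor (λ - 12/5): pole of order 1 at 12/5, modulus 12/5.
The radius of convergence is the smallest modulus among the singular points: 12/5.

The radius of convergence is 12/5.


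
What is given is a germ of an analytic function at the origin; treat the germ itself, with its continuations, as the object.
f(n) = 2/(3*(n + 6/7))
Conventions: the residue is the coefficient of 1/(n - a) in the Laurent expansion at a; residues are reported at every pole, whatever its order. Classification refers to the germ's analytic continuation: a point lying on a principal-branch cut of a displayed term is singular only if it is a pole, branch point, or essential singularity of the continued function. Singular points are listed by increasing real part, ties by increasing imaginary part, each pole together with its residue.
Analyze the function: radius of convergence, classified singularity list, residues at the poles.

Radius of convergence at 0: 6/7.
At -6/7: a pole of order 1; residue 2/3.

Denominator factor (n + 6/7): pole of order 1 at -6/7, modulus 6/7.
The radius of convergence is the smallest modulus among the singular points: 6/7.
At the order-1 pole -6/7 set g(n) = (n - (-6/7))*f(n) = 2/3.
Simple pole: residue = g(a) at a = -6/7, which is 2/3.


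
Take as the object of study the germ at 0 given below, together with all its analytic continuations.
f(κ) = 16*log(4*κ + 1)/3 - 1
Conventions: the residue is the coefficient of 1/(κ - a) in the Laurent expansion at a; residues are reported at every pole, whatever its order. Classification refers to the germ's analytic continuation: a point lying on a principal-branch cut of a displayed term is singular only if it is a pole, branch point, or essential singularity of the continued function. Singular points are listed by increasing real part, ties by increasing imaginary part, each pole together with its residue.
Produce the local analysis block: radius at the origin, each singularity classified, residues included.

Branch term (16/3)*log(1 - κ/(-1/4)): its argument vanishes at κ = -1/4, a logarithmic branch point, modulus 1/4.
The radius of convergence is the smallest modulus among the singular points: 1/4.

Radius of convergence at 0: 1/4.
At -1/4: a logarithmic branch point.


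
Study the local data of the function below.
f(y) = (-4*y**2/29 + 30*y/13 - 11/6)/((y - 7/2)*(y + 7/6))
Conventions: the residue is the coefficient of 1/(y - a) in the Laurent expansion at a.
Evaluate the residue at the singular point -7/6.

The residue is 31985/31668.

At the order-1 pole -7/6 set g(y) = (y - (-7/6))*f(y) = (-4*y**2/29 + 30*y/13 - 11/6)/(y - 7/2).
Simple pole: residue = g(a) at a = -7/6, which is 31985/31668.


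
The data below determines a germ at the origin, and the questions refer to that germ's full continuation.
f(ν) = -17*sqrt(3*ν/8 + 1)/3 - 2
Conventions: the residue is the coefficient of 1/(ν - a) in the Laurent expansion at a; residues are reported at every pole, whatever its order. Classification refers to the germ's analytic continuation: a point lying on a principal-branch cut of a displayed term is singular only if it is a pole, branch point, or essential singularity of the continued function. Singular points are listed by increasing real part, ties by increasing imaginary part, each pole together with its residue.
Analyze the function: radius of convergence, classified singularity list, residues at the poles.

Radius of convergence at 0: 8/3.
At -8/3: an algebraic (square-root) branch point.

Branch term (-17/3)*sqrt(1 - ν/(-8/3)): its argument vanishes at ν = -8/3, a square-root branch point, modulus 8/3.
The radius of convergence is the smallest modulus among the singular points: 8/3.


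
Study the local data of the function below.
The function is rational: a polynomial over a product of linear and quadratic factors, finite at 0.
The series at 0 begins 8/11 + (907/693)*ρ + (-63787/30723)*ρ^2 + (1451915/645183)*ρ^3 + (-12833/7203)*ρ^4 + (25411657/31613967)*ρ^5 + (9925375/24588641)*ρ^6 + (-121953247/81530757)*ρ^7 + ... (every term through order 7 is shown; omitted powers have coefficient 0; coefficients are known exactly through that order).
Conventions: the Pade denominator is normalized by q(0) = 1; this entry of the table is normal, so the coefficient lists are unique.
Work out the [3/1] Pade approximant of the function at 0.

The Pade approximant has numerator coefficients [8/11, 270888551/143739585, -946790296/910350705, 1656883018/2731052115]; denominator coefficients [1, 8046291/10163405].

Taylor coefficients needed (read off): a_0 = 8/11, a_1 = 907/693, a_2 = -63787/30723, a_3 = 1451915/645183, a_4 = -12833/7203.
Write the denominator as Q(ρ) = 1 + q1*ρ. Requiring Q*f - P = O(ρ^5) with deg P <= 3 kills the coefficients of ρ^4..ρ^4 in Q*f:
  ρ^4: a_4 + q1*a_3 = 0, i.e. -12833/7203 + (1451915/645183)*q1 = 0.
Solving this linear system: q1 = 8046291/10163405.
The numerator is Q*f truncated at degree 3: P0 = a_0 = 8/11; P1 = a_1 + q1*a_0 = 270888551/143739585; P2 = a_2 + q1*a_1 = -946790296/910350705; P3 = a_3 + q1*a_2 = 1656883018/2731052115.


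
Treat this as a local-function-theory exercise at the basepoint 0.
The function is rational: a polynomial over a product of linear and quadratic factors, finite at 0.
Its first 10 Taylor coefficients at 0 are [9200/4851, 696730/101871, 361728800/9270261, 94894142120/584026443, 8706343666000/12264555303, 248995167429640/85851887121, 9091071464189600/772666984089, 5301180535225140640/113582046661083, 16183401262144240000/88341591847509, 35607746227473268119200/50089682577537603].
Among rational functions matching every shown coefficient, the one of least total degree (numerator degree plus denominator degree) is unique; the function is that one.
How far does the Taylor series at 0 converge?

The radius of convergence is -5/2 + (1/2)*sqrt(31).

No rational of total degree below 8 reproduces all 10 coefficients; solving the [2/6] Pade equations on them gives f(j) = (-32*j**2/39 - 17*j/40 + 23/11)/((j + 7/10)**2*(j**2 + 5*j - 3/2)**2), whose expansion matches every shown term.
Denominator factor (j**2 + 5*j - 3/2)^2: discriminant 31, real irrational roots -5/2 + (1/2)*sqrt(31) and -5/2 - (1/2)*sqrt(31); poles of order 2, moduli -5/2 + (1/2)*sqrt(31) and 5/2 + (1/2)*sqrt(31).
Denominator factor (j + 7/10)^2: pole of order 2 at -7/10, modulus 7/10.
The radius of convergence is the smallest modulus among the singular points: -5/2 + (1/2)*sqrt(31).


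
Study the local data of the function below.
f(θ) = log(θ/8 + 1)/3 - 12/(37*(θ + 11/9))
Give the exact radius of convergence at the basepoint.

The radius of convergence is 11/9.

Denominator factor (θ + 11/9): pole of order 1 at -11/9, modulus 11/9.
Branch term (1/3)*log(1 - θ/(-8)): its argument vanishes at θ = -8, a logarithmic branch point, modulus 8.
The radius of convergence is the smallest modulus among the singular points: 11/9.


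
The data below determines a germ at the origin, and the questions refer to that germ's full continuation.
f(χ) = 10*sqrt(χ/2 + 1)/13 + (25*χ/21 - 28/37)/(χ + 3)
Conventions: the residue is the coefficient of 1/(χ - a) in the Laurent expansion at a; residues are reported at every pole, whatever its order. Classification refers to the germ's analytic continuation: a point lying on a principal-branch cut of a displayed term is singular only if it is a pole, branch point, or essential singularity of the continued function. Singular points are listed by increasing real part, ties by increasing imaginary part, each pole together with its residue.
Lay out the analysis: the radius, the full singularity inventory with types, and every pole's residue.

Radius of convergence at 0: 2.
At -3: a pole of order 1; residue -1121/259.
At -2: an algebraic (square-root) branch point.

Denominator factor (χ + 3): pole of order 1 at -3, modulus 3.
Branch term (10/13)*sqrt(1 - χ/(-2)): its argument vanishes at χ = -2, a square-root branch point, modulus 2.
The radius of convergence is the smallest modulus among the singular points: 2.
The branch term is analytic at -3 and contributes nothing to the residue; only the rational part matters.
At the order-1 pole -3 set g(χ) = (χ - (-3))*(rational part) = 25*χ/21 - 28/37.
Simple pole: residue = g(a) at a = -3, which is -1121/259.
List the singular points by increasing real part (a conjugate pair: the negative imaginary part first).


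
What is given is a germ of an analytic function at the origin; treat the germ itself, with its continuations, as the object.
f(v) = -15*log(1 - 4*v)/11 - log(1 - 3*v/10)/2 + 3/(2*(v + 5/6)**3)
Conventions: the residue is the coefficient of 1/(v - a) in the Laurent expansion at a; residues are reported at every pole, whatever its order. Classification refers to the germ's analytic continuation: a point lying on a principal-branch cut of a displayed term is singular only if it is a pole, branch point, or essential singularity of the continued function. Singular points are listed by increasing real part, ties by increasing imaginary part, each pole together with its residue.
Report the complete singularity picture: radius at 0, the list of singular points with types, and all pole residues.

Denominator factor (v + 5/6)^3: pole of order 3 at -5/6, modulus 5/6.
Branch term (-1/2)*log(1 - v/(10/3)): its argument vanishes at v = 10/3, a logarithmic branch point, modulus 10/3.
Branch term (-15/11)*log(1 - v/(1/4)): its argument vanishes at v = 1/4, a logarithmic branch point, modulus 1/4.
The radius of convergence is the smallest modulus among the singular points: 1/4.
The branch terms are analytic at -5/6 and contribute nothing to the residue; only the rational part matters.
At the order-3 pole -5/6 set g(v) = (v - (-5/6))^3*(rational part) = 3/2.
Order-3 pole: residue = g''(a)/2; g''(-5/6) = 0, so the residue is 0.
List the singular points by increasing real part (a conjugate pair: the negative imaginary part first).

Radius of convergence at 0: 1/4.
At -5/6: a pole of order 3; residue 0.
At 1/4: a logarithmic branch point.
At 10/3: a logarithmic branch point.


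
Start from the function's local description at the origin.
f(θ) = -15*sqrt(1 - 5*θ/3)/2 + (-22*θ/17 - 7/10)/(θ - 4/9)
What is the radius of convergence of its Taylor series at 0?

Denominator factor (θ - 4/9): pole of order 1 at 4/9, modulus 4/9.
Branch term (-15/2)*sqrt(1 - θ/(3/5)): its argument vanishes at θ = 3/5, a square-root branch point, modulus 3/5.
The radius of convergence is the smallest modulus among the singular points: 4/9.

The radius of convergence is 4/9.


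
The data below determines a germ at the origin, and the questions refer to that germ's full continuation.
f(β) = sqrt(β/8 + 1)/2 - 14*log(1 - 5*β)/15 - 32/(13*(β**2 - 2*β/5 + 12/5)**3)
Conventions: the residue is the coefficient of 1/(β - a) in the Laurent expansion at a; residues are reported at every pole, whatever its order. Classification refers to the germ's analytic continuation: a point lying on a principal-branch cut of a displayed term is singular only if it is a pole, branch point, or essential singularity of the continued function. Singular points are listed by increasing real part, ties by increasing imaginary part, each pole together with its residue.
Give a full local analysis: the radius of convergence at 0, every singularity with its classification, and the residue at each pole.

Radius of convergence at 0: 1/5.
At -8: an algebraic (square-root) branch point.
At (1/5) - ((1/5)*sqrt(59))*i: a pole of order 3; residue -((18750/2669927)*sqrt(59))*i.
At 1/5: a logarithmic branch point.
At (1/5) + ((1/5)*sqrt(59))*i: a pole of order 3; residue ((18750/2669927)*sqrt(59))*i.

Denominator factor (β**2 - 2*β/5 + 12/5)^3: discriminant -236/25, complex-conjugate roots (1/5) + ((1/5)*sqrt(59))*i and (1/5) - ((1/5)*sqrt(59))*i; poles of order 3, moduli (2/5)*sqrt(15) and (2/5)*sqrt(15).
Branch term (1/2)*sqrt(1 - β/(-8)): its argument vanishes at β = -8, a square-root branch point, modulus 8.
Branch term (-14/15)*log(1 - β/(1/5)): its argument vanishes at β = 1/5, a logarithmic branch point, modulus 1/5.
The radius of convergence is the smallest modulus among the singular points: 1/5.
The branch terms are analytic at (1/5) - ((1/5)*sqrt(59))*i and contribute nothing to the residue; only the rational part matters.
The factor β**2 - 2*β/5 + 12/5 splits as (β - a)(β - a') with a = (1/5) - ((1/5)*sqrt(59))*i, a' = (1/5) + ((1/5)*sqrt(59))*i. At the order-3 pole a set g(β) = (β - a)^3*(rational part) = [-32/13] / (β - a')^3.
Order-3 pole: residue = g''(a)/2; g''((1/5) - ((1/5)*sqrt(59))*i) = -((37500/2669927)*sqrt(59))*i, so the residue is -((18750/2669927)*sqrt(59))*i.
The branch terms are analytic at (1/5) + ((1/5)*sqrt(59))*i and contribute nothing to the residue; only the rational part matters.
The factor β**2 - 2*β/5 + 12/5 splits as (β - a)(β - a') with a = (1/5) + ((1/5)*sqrt(59))*i, a' = (1/5) - ((1/5)*sqrt(59))*i. At the order-3 pole a set g(β) = (β - a)^3*(rational part) = [-32/13] / (β - a')^3.
Order-3 pole: residue = g''(a)/2; g''((1/5) + ((1/5)*sqrt(59))*i) = ((37500/2669927)*sqrt(59))*i, so the residue is ((18750/2669927)*sqrt(59))*i.
List the singular points by increasing real part (a conjugate pair: the negative imaginary part first).


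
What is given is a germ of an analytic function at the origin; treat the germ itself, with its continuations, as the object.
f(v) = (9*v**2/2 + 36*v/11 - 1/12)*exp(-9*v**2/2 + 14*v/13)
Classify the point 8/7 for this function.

The point is a regular point.

There is no denominator, hence no pole anywhere.
The factor exp(-9*v**2/2 + 14*v/13) is entire.
So the germ continues analytically to 8/7.


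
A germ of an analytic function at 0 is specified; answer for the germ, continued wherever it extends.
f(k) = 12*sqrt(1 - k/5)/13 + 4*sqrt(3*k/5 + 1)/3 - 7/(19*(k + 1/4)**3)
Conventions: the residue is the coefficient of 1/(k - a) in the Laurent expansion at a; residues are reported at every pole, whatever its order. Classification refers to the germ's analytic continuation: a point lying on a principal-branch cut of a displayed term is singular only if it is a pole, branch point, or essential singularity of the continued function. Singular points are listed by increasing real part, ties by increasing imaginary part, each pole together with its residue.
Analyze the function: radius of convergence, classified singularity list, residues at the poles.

Denominator factor (k + 1/4)^3: pole of order 3 at -1/4, modulus 1/4.
Branch term (12/13)*sqrt(1 - k/(5)): its argument vanishes at k = 5, a square-root branch point, modulus 5.
Branch term (4/3)*sqrt(1 - k/(-5/3)): its argument vanishes at k = -5/3, a square-root branch point, modulus 5/3.
The radius of convergence is the smallest modulus among the singular points: 1/4.
The branch terms are analytic at -1/4 and contribute nothing to the residue; only the rational part matters.
At the order-3 pole -1/4 set g(k) = (k - (-1/4))^3*(rational part) = -7/19.
Order-3 pole: residue = g''(a)/2; g''(-1/4) = 0, so the residue is 0.
List the singular points by increasing real part (a conjugate pair: the negative imaginary part first).

Radius of convergence at 0: 1/4.
At -5/3: an algebraic (square-root) branch point.
At -1/4: a pole of order 3; residue 0.
At 5: an algebraic (square-root) branch point.


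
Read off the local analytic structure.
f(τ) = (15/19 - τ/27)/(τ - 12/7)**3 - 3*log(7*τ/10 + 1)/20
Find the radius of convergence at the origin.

Denominator factor (τ - 12/7)^3: pole of order 3 at 12/7, modulus 12/7.
Branch term (-3/20)*log(1 - τ/(-10/7)): its argument vanishes at τ = -10/7, a logarithmic branch point, modulus 10/7.
The radius of convergence is the smallest modulus among the singular points: 10/7.

The radius of convergence is 10/7.


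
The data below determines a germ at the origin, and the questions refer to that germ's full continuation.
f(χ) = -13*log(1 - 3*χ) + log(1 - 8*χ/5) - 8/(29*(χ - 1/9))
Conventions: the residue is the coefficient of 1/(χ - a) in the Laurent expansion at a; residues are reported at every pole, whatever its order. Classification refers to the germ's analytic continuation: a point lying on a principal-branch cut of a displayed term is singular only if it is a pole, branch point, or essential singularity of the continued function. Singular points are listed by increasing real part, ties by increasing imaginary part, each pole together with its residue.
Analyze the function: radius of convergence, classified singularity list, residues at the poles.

Radius of convergence at 0: 1/9.
At 1/9: a pole of order 1; residue -8/29.
At 1/3: a logarithmic branch point.
At 5/8: a logarithmic branch point.

Denominator factor (χ - 1/9): pole of order 1 at 1/9, modulus 1/9.
Branch term (1)*log(1 - χ/(5/8)): its argument vanishes at χ = 5/8, a logarithmic branch point, modulus 5/8.
Branch term (-13)*log(1 - χ/(1/3)): its argument vanishes at χ = 1/3, a logarithmic branch point, modulus 1/3.
The radius of convergence is the smallest modulus among the singular points: 1/9.
The branch terms are analytic at 1/9 and contribute nothing to the residue; only the rational part matters.
At the order-1 pole 1/9 set g(χ) = (χ - (1/9))*(rational part) = -8/29.
Simple pole: residue = g(a) at a = 1/9, which is -8/29.
List the singular points by increasing real part (a conjugate pair: the negative imaginary part first).


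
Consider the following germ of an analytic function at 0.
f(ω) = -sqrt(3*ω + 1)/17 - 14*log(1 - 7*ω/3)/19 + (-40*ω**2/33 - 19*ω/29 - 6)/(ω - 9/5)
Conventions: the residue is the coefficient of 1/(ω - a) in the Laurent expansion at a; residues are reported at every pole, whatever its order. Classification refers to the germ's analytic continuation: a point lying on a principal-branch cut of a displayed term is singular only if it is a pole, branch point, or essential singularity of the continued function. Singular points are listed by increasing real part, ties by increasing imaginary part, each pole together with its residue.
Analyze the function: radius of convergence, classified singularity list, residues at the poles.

Radius of convergence at 0: 1/3.
At -1/3: an algebraic (square-root) branch point.
At 3/7: a logarithmic branch point.
At 9/5: a pole of order 1; residue -3543/319.

Denominator factor (ω - 9/5): pole of order 1 at 9/5, modulus 9/5.
Branch term (-14/19)*log(1 - ω/(3/7)): its argument vanishes at ω = 3/7, a logarithmic branch point, modulus 3/7.
Branch term (-1/17)*sqrt(1 - ω/(-1/3)): its argument vanishes at ω = -1/3, a square-root branch point, modulus 1/3.
The radius of convergence is the smallest modulus among the singular points: 1/3.
The branch terms are analytic at 9/5 and contribute nothing to the residue; only the rational part matters.
At the order-1 pole 9/5 set g(ω) = (ω - (9/5))*(rational part) = -40*ω**2/33 - 19*ω/29 - 6.
Simple pole: residue = g(a) at a = 9/5, which is -3543/319.
List the singular points by increasing real part (a conjugate pair: the negative imaginary part first).


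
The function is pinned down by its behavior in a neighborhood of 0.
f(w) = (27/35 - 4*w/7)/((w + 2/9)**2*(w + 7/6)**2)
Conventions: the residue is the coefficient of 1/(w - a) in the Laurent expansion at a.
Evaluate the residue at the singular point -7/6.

At the order-2 pole -7/6 set g(w) = (w - (-7/6))^2*f(w) = (27/35 - 4*w/7)/(w + 2/9)**2.
Order-2 pole: residue = g'(a); g'(-7/6) = 476928/171955, so the residue is 476928/171955.

The residue is 476928/171955.


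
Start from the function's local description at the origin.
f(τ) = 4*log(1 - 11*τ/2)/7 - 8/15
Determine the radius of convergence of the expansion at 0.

Branch term (4/7)*log(1 - τ/(2/11)): its argument vanishes at τ = 2/11, a logarithmic branch point, modulus 2/11.
The radius of convergence is the smallest modulus among the singular points: 2/11.

The radius of convergence is 2/11.


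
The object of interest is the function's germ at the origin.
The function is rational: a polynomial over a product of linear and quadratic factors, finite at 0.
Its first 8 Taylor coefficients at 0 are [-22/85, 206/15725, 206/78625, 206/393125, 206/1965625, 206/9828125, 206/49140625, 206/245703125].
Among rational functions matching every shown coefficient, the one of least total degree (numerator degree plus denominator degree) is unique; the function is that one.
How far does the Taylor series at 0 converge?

No rational of total degree below 2 reproduces all 8 coefficients; solving the [1/1] Pade equations on them gives f(χ) = (22/17 - 12*χ/37)/(χ - 5), whose expansion matches every shown term.
Denominator factor (χ - 5): pole of order 1 at 5, modulus 5.
The radius of convergence is the smallest modulus among the singular points: 5.

The radius of convergence is 5.


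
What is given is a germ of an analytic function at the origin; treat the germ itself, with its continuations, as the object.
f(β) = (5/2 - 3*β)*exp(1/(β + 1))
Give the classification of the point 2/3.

There is no denominator, hence no pole anywhere.
The essential point of exp(1/(β - (-1))) is -1, not 2/3.
So the germ continues analytically to 2/3.

The point is a regular point.


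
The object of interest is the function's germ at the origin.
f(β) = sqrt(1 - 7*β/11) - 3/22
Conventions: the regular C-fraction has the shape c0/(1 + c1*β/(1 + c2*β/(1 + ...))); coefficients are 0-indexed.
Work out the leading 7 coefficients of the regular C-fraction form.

The regular C-fraction coefficients are [19/22, 7/19, -441/836, -19/396, -107/396, -441/4708, -1057/4708].

Taylor coefficients (expand at 0): a_0 = 19/22, a_1 = -7/22, a_2 = -49/968, a_3 = -343/21296, a_4 = -12005/1874048, a_5 = -117649/41229056, a_6 = -2470629/1814078464.
c0 = a_0 = 19/22. Peel one level at a time: if S = 1 + c*β/S' with S'(0) = 1, then c is the β-coefficient of S and S' = c*β/(S - 1).
S_1 = c0/f = 1 + (7/19)*β + (3087/15884)*β^2 + ...; c1 = 7/19.
S_2 = c1*β/(S_1 - 1) = 1 + (-441/836)*β + (-49/1936)*β^2 + ...; c2 = -441/836.
S_3 = c2*β/(S_2 - 1) = 1 + (-19/396)*β + (-2033/156816)*β^2 + ...; c3 = -19/396.
S_4 = c3*β/(S_3 - 1) = 1 + (-107/396)*β + (-49/1936)*β^2 + ...; c4 = -107/396.
S_5 = c4*β/(S_4 - 1) = 1 + (-441/4708)*β + (-466137/22165264)*β^2 + ...; c5 = -441/4708.
S_6 = c5*β/(S_5 - 1) = 1 + (-1057/4708)*β + ...; c6 = -1057/4708.


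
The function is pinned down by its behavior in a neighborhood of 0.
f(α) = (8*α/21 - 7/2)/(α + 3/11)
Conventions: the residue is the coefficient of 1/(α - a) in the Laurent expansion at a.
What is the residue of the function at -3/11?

At the order-1 pole -3/11 set g(α) = (α - (-3/11))*f(α) = 8*α/21 - 7/2.
Simple pole: residue = g(a) at a = -3/11, which is -555/154.

The residue is -555/154.


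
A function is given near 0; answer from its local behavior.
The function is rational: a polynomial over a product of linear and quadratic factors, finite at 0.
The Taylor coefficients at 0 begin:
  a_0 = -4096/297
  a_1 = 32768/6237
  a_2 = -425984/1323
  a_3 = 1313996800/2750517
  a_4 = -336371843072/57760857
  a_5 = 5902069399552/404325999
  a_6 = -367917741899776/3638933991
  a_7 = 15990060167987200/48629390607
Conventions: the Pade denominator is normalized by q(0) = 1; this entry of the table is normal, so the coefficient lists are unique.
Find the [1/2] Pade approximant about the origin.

The Pade approximant has numerator coefficients [-4096/297, -3817472/379863]; denominator coefficients [1, 29804/26859, -12930152/564039].

Taylor coefficients needed (read off): a_0 = -4096/297, a_1 = 32768/6237, a_2 = -425984/1323, a_3 = 1313996800/2750517.
Write the denominator as Q(μ) = 1 + q1*μ + q2*μ^2. Requiring Q*f - P = O(μ^4) with deg P <= 1 kills the coefficients of μ^2..μ^3 in Q*f:
  μ^2: a_2 + q1*a_1 + q2*a_0 = 0, i.e. -425984/1323 + (32768/6237)*q1 + (-4096/297)*q2 = 0.
  μ^3: a_3 + q1*a_2 + q2*a_1 = 0, i.e. 1313996800/2750517 + (-425984/1323)*q1 + (32768/6237)*q2 = 0.
Solving this linear system: q1 = 29804/26859, q2 = -12930152/564039.
The numerator is Q*f truncated at degree 1: P0 = a_0 = -4096/297; P1 = a_1 + q1*a_0 = -3817472/379863.


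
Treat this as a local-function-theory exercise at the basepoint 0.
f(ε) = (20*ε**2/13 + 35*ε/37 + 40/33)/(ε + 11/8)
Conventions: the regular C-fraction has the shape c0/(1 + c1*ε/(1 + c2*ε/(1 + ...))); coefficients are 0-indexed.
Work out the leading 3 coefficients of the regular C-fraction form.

The regular C-fraction coefficients are [320/363, -173/3256, -15382785/665704].

Taylor coefficients (expand at 0): a_0 = 320/363, a_1 = 6920/147741, a_2 = 22918880/21126963.
c0 = a_0 = 320/363. Peel one level at a time: if S = 1 + c*ε/S' with S'(0) = 1, then c is the ε-coefficient of S and S' = c*ε/(S - 1).
S_1 = c0/f = 1 + (-173/3256)*ε + (-1398435/1139008)*ε^2 + ...; c1 = -173/3256.
S_2 = c1*ε/(S_1 - 1) = 1 + (-15382785/665704)*ε + ...; c2 = -15382785/665704.


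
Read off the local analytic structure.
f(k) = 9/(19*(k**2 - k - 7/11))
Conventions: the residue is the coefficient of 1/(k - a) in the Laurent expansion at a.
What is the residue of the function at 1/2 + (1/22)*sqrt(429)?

The residue is (3/247)*sqrt(429).

The factor k**2 - k - 7/11 splits as (k - a)(k - a') with a = 1/2 + (1/22)*sqrt(429), a' = 1/2 - (1/22)*sqrt(429). At the order-1 pole a set g(k) = (k - a)*f(k) = [9/19] / (k - a').
Simple pole: residue = g(a) at a = 1/2 + (1/22)*sqrt(429), which is (3/247)*sqrt(429).


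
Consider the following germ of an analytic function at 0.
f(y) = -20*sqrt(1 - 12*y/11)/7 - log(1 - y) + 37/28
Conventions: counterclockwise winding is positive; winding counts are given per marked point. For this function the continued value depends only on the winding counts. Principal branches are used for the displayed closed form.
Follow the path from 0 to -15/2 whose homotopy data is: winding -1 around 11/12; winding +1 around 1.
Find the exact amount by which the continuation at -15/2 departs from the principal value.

Continued minus principal equals ((40/77)*sqrt(1111)) - ((2)*pi)*i.

The rational part is single-valued and drops out of the difference; each branch term changes only by its own monodromy.
(-20/7)*sqrt(1 - y/(11/12)): winding -1 is odd, the square root flips sign, contributing -2*(-20/7)*sqrt(1 - (-15/2)/(11/12)) = -2*(-20/7)*sqrt(101/11) = (40/77)*sqrt(1111).
(-1)*log(1 - y/(1)): each positive loop around 1 adds 2*pi*i to the log, so winding +1 contributes (-1)*(1)*2*pi*i = -(2)*pi*i.
Summing the contributions at y = -15/2 gives ((40/77)*sqrt(1111)) - ((2)*pi)*i.


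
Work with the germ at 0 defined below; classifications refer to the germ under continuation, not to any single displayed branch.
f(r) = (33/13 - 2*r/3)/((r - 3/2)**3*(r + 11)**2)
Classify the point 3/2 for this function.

The point is a pole of order 3.

The denominator factor r - 3/2 vanishes at 3/2 and appears to the power 3; the numerator there equals 20/13, nonzero, and no other factor vanishes.
Hence a pole whose order is the multiplicity, 3.


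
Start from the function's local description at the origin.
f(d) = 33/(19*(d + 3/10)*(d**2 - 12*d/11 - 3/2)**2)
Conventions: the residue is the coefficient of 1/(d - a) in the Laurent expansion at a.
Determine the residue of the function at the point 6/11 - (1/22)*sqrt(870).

The residue is -6655000/8983713 - (13657391/662745845)*sqrt(870).

The factor d**2 - 12*d/11 - 3/2 splits as (d - a)(d - a') with a = 6/11 - (1/22)*sqrt(870), a' = 6/11 + (1/22)*sqrt(870). At the order-2 pole a set g(d) = (d - a)^2*f(d) = [33/(19*(d + 3/10))] / (d - a')^2.
Order-2 pole: residue = g'(a); g'(6/11 - (1/22)*sqrt(870)) = -6655000/8983713 - (13657391/662745845)*sqrt(870), so the residue is -6655000/8983713 - (13657391/662745845)*sqrt(870).


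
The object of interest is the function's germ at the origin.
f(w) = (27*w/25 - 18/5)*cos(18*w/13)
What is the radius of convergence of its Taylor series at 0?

The factor cos(18*w/13) is entire and contributes no finite singular point.
The polynomial part has no poles.
No finite singular points: the Taylor series at 0 converges everywhere.

The radius of convergence is infinite.


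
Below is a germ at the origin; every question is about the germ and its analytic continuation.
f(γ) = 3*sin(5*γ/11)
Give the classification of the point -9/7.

There is no denominator, hence no pole anywhere.
The factor -sin(5*γ/11) is entire.
So the germ continues analytically to -9/7.

The point is a regular point.


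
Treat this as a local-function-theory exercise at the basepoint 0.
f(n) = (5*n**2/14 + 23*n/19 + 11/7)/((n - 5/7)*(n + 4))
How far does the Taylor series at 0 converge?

The radius of convergence is 5/7.

Denominator factor (n - 5/7): pole of order 1 at 5/7, modulus 5/7.
Denominator factor (n + 4): pole of order 1 at -4, modulus 4.
The radius of convergence is the smallest modulus among the singular points: 5/7.


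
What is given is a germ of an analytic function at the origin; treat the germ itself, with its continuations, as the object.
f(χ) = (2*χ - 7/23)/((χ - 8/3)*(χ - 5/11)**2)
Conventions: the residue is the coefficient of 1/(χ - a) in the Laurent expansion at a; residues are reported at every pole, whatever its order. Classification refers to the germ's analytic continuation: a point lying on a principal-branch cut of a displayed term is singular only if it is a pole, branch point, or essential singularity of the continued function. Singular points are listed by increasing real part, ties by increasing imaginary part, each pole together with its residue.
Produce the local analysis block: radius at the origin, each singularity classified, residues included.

Denominator factor (χ - 8/3): pole of order 1 at 8/3, modulus 8/3.
Denominator factor (χ - 5/11)^2: pole of order 2 at 5/11, modulus 5/11.
The radius of convergence is the smallest modulus among the singular points: 5/11.
At the order-2 pole 5/11 set g(χ) = (χ - (5/11))^2*f(χ) = (2*χ - 7/23)/(χ - 8/3).
Order-2 pole: residue = g'(a); g'(5/11) = -125961/122567, so the residue is -125961/122567.
At the order-1 pole 8/3 set g(χ) = (χ - (8/3))*f(χ) = (2*χ - 7/23)/(χ - 5/11)**2.
Simple pole: residue = g(a) at a = 8/3, which is 125961/122567.
List the singular points by increasing real part (a conjugate pair: the negative imaginary part first).

Radius of convergence at 0: 5/11.
At 5/11: a pole of order 2; residue -125961/122567.
At 8/3: a pole of order 1; residue 125961/122567.


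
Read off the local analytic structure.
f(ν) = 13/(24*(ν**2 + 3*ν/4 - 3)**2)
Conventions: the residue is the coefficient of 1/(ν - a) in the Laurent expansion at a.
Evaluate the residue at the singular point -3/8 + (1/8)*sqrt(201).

The factor ν**2 + 3*ν/4 - 3 splits as (ν - a)(ν - a') with a = -3/8 + (1/8)*sqrt(201), a' = -3/8 - (1/8)*sqrt(201). At the order-2 pole a set g(ν) = (ν - a)^2*f(ν) = [13/24] / (ν - a')^2.
Order-2 pole: residue = g'(a); g'(-3/8 + (1/8)*sqrt(201)) = -(208/121203)*sqrt(201), so the residue is -(208/121203)*sqrt(201).

The residue is -(208/121203)*sqrt(201).


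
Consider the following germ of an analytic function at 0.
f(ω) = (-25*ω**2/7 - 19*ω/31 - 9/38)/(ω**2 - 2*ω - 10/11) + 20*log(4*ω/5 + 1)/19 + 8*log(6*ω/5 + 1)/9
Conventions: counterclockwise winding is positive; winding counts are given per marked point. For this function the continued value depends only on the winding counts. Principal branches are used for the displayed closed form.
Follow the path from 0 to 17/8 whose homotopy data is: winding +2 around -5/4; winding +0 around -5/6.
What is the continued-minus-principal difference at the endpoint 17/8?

The rational part is single-valued and drops out of the difference; each branch term changes only by its own monodromy.
(20/19)*log(1 - ω/(-5/4)): each positive loop around -5/4 adds 2*pi*i to the log, so winding +2 contributes (20/19)*(2)*2*pi*i = (80/19)*pi*i.
(8/9)*log(1 - ω/(-5/6)): winding 0 around -5/6, so this term returns to its principal value, contribution 0.
Summing the contributions at ω = 17/8 gives (80/19)*pi*i.

Continued minus principal equals (80/19)*pi*i.
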